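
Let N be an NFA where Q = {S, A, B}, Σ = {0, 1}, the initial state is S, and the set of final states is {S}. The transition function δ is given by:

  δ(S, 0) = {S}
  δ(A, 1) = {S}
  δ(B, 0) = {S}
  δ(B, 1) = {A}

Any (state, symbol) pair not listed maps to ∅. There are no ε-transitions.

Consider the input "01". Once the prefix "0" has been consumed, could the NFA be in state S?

Yes

Start in {S}.
Read '0': S→{S}; now {S}.
State S is in {S}.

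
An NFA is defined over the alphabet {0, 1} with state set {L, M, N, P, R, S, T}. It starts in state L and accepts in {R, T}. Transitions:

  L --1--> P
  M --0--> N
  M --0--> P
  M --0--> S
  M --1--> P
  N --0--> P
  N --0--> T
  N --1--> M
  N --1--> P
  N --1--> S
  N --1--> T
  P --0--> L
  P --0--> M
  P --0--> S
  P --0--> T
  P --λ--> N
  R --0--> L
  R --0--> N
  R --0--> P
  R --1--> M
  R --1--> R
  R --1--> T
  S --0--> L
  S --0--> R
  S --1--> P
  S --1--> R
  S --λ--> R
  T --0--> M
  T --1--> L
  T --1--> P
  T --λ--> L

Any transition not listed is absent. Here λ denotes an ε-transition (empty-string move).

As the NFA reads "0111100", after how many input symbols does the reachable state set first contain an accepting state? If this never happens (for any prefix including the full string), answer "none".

none

Start in {L}.
Read '0': L→∅; now ∅.
The set is empty and remains empty for the remaining 6 symbols.
No reachable set along the way intersects F.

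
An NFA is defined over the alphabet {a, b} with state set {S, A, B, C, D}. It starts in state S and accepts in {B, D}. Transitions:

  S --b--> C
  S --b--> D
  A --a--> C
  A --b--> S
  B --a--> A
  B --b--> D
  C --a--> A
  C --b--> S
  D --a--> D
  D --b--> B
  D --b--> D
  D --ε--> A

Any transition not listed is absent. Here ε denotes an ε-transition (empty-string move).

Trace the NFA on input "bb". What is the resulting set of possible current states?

Start in {S}.
Read 'b': {S} → {A, C, D}.
Read 'b': {A, C, D} → {S, A, B, D}.

{S, A, B, D}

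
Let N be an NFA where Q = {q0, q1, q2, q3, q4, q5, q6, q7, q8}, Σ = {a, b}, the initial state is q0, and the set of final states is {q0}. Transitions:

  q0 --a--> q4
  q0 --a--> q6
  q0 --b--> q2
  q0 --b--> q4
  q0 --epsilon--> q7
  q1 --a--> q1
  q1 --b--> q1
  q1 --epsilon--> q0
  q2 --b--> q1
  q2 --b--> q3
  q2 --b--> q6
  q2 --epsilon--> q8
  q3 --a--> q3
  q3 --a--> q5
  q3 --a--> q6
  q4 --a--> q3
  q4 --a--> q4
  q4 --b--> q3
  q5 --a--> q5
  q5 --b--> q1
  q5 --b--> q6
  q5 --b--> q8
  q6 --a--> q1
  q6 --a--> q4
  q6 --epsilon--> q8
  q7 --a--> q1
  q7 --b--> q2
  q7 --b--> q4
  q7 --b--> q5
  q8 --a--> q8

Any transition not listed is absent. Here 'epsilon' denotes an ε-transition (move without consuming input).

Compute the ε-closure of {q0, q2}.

Begin with {q0, q2}.
ε-move q0 → q7; add q7.
ε-move q2 → q8; add q8.

{q0, q2, q7, q8}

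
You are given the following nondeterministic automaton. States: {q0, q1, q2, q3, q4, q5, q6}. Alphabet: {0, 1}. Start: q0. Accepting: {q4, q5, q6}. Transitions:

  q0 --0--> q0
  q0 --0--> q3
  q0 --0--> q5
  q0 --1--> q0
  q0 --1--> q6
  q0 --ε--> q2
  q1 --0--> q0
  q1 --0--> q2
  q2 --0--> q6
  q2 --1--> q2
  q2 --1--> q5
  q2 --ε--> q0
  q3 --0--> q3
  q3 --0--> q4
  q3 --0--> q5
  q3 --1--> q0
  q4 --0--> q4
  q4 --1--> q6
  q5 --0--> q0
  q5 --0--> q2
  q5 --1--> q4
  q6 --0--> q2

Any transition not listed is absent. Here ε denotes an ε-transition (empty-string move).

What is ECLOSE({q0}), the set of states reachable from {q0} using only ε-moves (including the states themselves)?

{q0, q2}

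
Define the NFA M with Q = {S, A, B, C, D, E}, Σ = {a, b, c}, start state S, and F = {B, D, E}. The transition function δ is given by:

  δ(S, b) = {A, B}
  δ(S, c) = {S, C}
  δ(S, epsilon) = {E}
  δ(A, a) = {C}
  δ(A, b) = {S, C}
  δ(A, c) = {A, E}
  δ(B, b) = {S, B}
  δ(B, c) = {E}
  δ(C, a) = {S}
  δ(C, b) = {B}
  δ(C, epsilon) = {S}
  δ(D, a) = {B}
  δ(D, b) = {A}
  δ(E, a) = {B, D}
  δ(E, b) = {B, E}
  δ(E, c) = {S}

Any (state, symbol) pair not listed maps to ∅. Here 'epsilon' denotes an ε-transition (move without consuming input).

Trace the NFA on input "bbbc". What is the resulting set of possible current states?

{S, A, C, E}

Start: ε-closure({S}) = {S, E}.
Read 'b': S→{A, B}, E→{B, E}; now {A, B, E}.
Read 'b': A→{S, C}, B→{S, B}, E→{B, E}; now {S, B, C, E}.
Read 'b': S→{A, B}, B→{S, B}, C→{B}, E→{B, E}; now {S, A, B, E}.
Read 'c': S→{S, C}, A→{A, E}, B→{E}, E→{S}; now {S, A, C, E}.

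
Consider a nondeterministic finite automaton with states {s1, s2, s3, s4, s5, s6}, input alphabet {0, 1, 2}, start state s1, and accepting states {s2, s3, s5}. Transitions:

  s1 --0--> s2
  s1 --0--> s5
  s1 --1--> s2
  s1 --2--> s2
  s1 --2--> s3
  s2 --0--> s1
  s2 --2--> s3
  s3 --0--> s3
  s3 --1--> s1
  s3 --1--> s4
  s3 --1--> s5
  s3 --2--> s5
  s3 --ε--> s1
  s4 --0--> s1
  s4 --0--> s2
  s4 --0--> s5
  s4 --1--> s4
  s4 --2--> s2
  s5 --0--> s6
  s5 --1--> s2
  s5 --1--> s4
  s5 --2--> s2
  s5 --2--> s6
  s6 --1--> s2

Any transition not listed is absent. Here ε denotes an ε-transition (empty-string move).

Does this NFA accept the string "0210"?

Start in {s1}.
Read '0': {s1} → {s2, s5}.
Read '2': {s2, s5} → {s1, s2, s3, s6}.
Read '1': {s1, s2, s3, s6} → {s1, s2, s4, s5}.
Read '0': {s1, s2, s4, s5} → {s1, s2, s5, s6}.
The final set {s1, s2, s5, s6} contains the accepting states s2, s5.

Yes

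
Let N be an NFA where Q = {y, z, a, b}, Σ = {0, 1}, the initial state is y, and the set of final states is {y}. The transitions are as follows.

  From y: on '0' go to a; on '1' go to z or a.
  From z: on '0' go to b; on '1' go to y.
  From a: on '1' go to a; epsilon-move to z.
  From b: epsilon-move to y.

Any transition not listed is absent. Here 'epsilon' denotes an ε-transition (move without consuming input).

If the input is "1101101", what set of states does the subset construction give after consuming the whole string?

{y, z, a}

Start in {y}.
Read '1': y→{z, a}; now {z, a}.
Read '1': z→{y}, a→{a}; union {y, a}; ε-closure = {y, z, a}.
Read '0': y→{a}, z→{b}, a→∅; union {a, b}; ε-closure = {y, z, a, b}.
Read '1': y→{z, a}, z→{y}, a→{a}, b→∅; now {y, z, a}.
Read '1': y→{z, a}, z→{y}, a→{a}; now {y, z, a}.
Read '0': y→{a}, z→{b}, a→∅; union {a, b}; ε-closure = {y, z, a, b}.
Read '1': y→{z, a}, z→{y}, a→{a}, b→∅; now {y, z, a}.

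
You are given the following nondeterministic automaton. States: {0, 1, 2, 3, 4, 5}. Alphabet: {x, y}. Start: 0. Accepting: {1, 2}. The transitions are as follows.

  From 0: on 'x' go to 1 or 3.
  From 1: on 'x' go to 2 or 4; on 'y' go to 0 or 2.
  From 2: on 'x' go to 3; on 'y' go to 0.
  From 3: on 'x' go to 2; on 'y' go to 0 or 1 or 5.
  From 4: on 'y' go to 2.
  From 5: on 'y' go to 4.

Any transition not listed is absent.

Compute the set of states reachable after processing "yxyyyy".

∅

Start in {0}.
Read 'y': 0→∅; now ∅.
The set is empty and remains empty for the remaining 5 symbols.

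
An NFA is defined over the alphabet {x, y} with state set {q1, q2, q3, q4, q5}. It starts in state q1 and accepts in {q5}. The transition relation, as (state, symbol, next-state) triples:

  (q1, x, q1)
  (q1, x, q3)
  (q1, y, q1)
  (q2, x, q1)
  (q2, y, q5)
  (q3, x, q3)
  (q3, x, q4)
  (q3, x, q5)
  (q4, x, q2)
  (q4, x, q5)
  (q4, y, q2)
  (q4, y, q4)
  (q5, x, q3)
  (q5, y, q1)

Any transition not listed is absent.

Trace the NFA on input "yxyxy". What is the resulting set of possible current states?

{q1}

Start in {q1}.
Read 'y': q1→{q1}; now {q1}.
Read 'x': q1→{q1, q3}; now {q1, q3}.
Read 'y': q1→{q1}, q3→∅; now {q1}.
Read 'x': q1→{q1, q3}; now {q1, q3}.
Read 'y': q1→{q1}, q3→∅; now {q1}.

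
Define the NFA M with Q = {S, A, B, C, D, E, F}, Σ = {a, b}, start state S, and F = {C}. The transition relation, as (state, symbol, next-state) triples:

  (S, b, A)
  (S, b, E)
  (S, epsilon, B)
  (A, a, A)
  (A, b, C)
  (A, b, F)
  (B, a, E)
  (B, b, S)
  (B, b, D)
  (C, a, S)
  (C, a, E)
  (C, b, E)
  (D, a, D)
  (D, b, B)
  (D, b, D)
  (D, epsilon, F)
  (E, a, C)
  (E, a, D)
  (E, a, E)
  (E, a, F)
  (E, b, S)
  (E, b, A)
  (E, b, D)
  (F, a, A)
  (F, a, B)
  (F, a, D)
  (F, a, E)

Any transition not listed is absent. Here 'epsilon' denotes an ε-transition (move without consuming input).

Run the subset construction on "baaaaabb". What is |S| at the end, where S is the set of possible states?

Start: ε-closure({S}) = {S, B}.
Read 'b': S→{A, E}, B→{S, D}; union {S, A, D, E}; ε-closure = {S, A, B, D, E, F}.
Read 'a': S→∅, A→{A}, B→{E}, D→{D}, E→{C, D, E, F}, F→{A, B, D, E}; now {A, B, C, D, E, F}.
Read 'a': A→{A}, B→{E}, C→{S, E}, D→{D}, E→{C, D, E, F}, F→{A, B, D, E}; now {S, A, B, C, D, E, F}.
Read 'a': S→∅, A→{A}, B→{E}, C→{S, E}, D→{D}, E→{C, D, E, F}, F→{A, B, D, E}; now {S, A, B, C, D, E, F}.
Read 'a': S→∅, A→{A}, B→{E}, C→{S, E}, D→{D}, E→{C, D, E, F}, F→{A, B, D, E}; now {S, A, B, C, D, E, F}.
Read 'a': S→∅, A→{A}, B→{E}, C→{S, E}, D→{D}, E→{C, D, E, F}, F→{A, B, D, E}; now {S, A, B, C, D, E, F}.
Read 'b': S→{A, E}, A→{C, F}, B→{S, D}, C→{E}, D→{B, D}, E→{S, A, D}, F→∅; now {S, A, B, C, D, E, F}.
Read 'b': S→{A, E}, A→{C, F}, B→{S, D}, C→{E}, D→{B, D}, E→{S, A, D}, F→∅; now {S, A, B, C, D, E, F}.
That set has 7 states.

7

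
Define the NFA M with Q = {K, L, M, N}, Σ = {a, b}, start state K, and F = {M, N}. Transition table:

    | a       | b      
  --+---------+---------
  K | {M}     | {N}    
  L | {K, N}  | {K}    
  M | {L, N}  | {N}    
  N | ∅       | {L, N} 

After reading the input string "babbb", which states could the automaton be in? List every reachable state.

Start in {K}.
Read 'b': {K} → {N}.
Read 'a': {N} → ∅.
The set is empty and remains empty for the remaining 3 symbols.

∅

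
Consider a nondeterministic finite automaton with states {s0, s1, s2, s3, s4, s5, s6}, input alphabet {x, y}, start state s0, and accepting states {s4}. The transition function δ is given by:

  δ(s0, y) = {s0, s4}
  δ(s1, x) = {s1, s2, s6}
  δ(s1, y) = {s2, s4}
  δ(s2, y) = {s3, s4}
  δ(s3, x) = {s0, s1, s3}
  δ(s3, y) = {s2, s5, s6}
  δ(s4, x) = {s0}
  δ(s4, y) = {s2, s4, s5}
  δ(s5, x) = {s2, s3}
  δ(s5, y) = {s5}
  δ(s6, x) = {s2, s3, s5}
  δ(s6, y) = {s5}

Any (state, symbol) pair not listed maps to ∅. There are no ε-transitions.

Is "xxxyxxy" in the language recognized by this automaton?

Start in {s0}.
Read 'x': s0→∅; now ∅.
The set is empty and remains empty for the remaining 6 symbols.
The final set ∅ contains no accepting state.

No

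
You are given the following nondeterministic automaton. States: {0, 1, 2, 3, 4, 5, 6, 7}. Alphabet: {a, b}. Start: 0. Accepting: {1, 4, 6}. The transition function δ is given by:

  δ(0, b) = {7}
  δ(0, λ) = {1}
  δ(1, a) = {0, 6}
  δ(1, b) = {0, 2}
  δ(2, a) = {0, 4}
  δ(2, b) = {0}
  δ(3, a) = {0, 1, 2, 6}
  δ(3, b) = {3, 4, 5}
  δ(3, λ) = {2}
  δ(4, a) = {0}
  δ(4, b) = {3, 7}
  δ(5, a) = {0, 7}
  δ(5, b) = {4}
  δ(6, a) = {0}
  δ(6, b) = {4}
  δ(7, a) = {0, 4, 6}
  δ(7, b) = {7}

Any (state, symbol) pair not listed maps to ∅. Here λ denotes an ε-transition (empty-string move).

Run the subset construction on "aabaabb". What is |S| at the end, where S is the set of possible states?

5

Start: ε-closure({0}) = {0, 1}.
Read 'a': {0, 1} → {0, 1, 6}.
Read 'a': {0, 1, 6} → {0, 1, 6}.
Read 'b': {0, 1, 6} → {0, 1, 2, 4, 7}.
Read 'a': {0, 1, 2, 4, 7} → {0, 1, 4, 6}.
Read 'a': {0, 1, 4, 6} → {0, 1, 6}.
Read 'b': {0, 1, 6} → {0, 1, 2, 4, 7}.
Read 'b': {0, 1, 2, 4, 7} → {0, 1, 2, 3, 7}.
That set has 5 states.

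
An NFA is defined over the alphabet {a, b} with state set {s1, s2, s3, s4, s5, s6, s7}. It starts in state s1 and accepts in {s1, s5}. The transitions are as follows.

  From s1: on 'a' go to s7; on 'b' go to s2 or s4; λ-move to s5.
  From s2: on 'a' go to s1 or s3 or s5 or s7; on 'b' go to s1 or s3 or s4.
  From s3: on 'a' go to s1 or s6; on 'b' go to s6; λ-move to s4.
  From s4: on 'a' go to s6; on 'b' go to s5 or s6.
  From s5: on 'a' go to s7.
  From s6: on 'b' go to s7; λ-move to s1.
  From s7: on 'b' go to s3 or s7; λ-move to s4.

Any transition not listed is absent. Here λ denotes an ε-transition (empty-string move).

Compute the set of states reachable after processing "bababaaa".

{s1, s4, s5, s6, s7}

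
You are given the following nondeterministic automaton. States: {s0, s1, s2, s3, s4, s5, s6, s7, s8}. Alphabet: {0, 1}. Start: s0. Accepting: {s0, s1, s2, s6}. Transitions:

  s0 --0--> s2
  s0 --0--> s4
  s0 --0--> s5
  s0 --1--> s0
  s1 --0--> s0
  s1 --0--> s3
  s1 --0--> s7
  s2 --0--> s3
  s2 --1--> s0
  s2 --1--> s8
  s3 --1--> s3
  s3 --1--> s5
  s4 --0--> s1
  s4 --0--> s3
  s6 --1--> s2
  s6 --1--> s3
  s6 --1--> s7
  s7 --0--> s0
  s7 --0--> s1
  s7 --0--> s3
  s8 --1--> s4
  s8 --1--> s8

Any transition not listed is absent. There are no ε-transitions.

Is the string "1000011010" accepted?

Yes

Start in {s0}.
Read '1': {s0} → {s0}.
Read '0': {s0} → {s2, s4, s5}.
Read '0': {s2, s4, s5} → {s1, s3}.
Read '0': {s1, s3} → {s0, s3, s7}.
Read '0': {s0, s3, s7} → {s0, s1, s2, s3, s4, s5}.
Read '1': {s0, s1, s2, s3, s4, s5} → {s0, s3, s5, s8}.
Read '1': {s0, s3, s5, s8} → {s0, s3, s4, s5, s8}.
Read '0': {s0, s3, s4, s5, s8} → {s1, s2, s3, s4, s5}.
Read '1': {s1, s2, s3, s4, s5} → {s0, s3, s5, s8}.
Read '0': {s0, s3, s5, s8} → {s2, s4, s5}.
The final set {s2, s4, s5} contains the accepting state s2.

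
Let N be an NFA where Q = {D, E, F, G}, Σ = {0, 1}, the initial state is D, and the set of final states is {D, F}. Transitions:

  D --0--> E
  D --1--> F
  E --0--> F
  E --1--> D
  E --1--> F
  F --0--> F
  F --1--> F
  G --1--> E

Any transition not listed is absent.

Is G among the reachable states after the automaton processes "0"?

No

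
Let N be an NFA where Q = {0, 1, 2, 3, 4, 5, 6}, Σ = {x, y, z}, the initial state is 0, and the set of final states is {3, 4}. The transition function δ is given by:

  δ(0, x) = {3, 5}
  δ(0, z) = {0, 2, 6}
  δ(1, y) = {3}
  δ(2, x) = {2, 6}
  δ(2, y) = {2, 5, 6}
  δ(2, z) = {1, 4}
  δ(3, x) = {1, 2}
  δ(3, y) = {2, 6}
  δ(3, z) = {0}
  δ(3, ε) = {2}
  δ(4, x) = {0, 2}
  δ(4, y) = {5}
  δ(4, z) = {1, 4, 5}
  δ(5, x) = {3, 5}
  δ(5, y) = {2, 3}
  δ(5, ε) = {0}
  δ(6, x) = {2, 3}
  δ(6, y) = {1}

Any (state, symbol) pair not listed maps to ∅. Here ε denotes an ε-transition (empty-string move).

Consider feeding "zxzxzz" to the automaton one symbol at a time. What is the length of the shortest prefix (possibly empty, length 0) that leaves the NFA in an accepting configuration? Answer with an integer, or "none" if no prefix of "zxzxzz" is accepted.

Start in {0}.
Read 'z': 0→{0, 2, 6}; now {0, 2, 6}.
Read 'x': 0→{3, 5}, 2→{2, 6}, 6→{2, 3}; union {2, 3, 5, 6}; ε-closure = {0, 2, 3, 5, 6}.
None of the earlier sets intersect F, but {0, 2, 3, 5, 6} does.

2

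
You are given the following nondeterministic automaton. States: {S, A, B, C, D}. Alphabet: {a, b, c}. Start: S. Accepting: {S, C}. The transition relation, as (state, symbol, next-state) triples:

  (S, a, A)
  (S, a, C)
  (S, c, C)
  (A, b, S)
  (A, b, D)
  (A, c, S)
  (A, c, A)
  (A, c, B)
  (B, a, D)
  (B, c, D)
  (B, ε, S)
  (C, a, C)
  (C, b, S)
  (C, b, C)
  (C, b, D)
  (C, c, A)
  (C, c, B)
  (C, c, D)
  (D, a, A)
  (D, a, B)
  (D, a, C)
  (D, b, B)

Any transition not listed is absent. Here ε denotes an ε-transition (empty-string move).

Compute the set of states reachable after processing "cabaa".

Start in {S}.
Read 'c': S→{C}; now {C}.
Read 'a': C→{C}; now {C}.
Read 'b': C→{S, C, D}; now {S, C, D}.
Read 'a': S→{A, C}, C→{C}, D→{A, B, C}; union {A, B, C}; ε-closure = {S, A, B, C}.
Read 'a': S→{A, C}, A→∅, B→{D}, C→{C}; now {A, C, D}.

{A, C, D}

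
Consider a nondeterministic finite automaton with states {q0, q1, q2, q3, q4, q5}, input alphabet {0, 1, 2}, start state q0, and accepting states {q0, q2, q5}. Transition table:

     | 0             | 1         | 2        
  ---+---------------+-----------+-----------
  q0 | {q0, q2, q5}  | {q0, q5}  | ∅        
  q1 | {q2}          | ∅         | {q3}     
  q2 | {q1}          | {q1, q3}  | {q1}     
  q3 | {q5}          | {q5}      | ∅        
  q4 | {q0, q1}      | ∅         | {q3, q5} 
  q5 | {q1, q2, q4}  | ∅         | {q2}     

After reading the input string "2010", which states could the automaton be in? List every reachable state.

Start in {q0}.
Read '2': q0→∅; now ∅.
The set is empty and remains empty for the remaining 3 symbols.

∅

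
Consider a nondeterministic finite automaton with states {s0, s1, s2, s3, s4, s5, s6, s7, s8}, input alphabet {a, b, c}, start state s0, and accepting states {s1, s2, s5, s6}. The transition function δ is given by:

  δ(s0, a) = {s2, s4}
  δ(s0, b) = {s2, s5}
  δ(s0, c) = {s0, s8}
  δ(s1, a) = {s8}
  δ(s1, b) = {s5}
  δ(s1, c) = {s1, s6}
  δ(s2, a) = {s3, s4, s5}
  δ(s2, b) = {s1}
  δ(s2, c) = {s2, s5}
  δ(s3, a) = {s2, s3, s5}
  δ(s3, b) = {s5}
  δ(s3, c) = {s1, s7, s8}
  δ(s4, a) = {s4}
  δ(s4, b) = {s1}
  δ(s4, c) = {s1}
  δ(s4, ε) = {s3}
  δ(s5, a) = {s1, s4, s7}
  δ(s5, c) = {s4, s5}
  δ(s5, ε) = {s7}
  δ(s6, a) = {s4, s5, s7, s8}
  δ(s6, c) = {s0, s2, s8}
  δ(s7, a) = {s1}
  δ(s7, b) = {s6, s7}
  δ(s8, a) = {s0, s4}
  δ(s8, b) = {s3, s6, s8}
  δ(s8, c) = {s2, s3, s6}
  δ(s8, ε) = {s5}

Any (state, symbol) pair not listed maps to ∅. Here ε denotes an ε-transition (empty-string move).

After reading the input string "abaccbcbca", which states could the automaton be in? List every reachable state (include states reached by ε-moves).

{s0, s1, s2, s3, s4, s5, s7, s8}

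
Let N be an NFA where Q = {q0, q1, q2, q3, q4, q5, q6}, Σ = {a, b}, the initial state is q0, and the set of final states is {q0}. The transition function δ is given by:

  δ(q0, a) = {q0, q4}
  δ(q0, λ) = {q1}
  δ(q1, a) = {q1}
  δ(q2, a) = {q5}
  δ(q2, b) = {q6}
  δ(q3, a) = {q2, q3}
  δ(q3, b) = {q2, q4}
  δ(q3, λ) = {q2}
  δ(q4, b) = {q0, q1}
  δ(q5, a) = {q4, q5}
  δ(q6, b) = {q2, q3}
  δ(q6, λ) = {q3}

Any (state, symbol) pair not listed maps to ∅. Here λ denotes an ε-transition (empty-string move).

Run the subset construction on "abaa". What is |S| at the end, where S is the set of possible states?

3

Start: ε-closure({q0}) = {q0, q1}.
Read 'a': {q0, q1} → {q0, q1, q4}.
Read 'b': {q0, q1, q4} → {q0, q1}.
Read 'a': {q0, q1} → {q0, q1, q4}.
Read 'a': {q0, q1, q4} → {q0, q1, q4}.
That set has 3 states.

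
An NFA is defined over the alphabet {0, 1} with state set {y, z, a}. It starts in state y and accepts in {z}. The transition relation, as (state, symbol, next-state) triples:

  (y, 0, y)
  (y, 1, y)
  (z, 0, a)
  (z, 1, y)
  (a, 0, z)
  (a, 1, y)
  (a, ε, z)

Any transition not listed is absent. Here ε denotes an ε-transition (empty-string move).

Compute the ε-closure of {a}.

Begin with {a}.
ε-move a → z; add z.

{z, a}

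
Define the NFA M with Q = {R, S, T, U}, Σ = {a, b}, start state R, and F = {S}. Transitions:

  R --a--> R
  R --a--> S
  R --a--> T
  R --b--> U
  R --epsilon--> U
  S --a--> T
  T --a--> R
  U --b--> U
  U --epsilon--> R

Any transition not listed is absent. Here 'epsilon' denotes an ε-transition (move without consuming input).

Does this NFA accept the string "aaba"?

Start: ε-closure({R}) = {R, U}.
Read 'a': R→{R, S, T}, U→∅; union {R, S, T}; ε-closure = {R, S, T, U}.
Read 'a': R→{R, S, T}, S→{T}, T→{R}, U→∅; union {R, S, T}; ε-closure = {R, S, T, U}.
Read 'b': R→{U}, S→∅, T→∅, U→{U}; union {U}; ε-closure = {R, U}.
Read 'a': R→{R, S, T}, U→∅; union {R, S, T}; ε-closure = {R, S, T, U}.
The final set {R, S, T, U} contains the accepting state S.

Yes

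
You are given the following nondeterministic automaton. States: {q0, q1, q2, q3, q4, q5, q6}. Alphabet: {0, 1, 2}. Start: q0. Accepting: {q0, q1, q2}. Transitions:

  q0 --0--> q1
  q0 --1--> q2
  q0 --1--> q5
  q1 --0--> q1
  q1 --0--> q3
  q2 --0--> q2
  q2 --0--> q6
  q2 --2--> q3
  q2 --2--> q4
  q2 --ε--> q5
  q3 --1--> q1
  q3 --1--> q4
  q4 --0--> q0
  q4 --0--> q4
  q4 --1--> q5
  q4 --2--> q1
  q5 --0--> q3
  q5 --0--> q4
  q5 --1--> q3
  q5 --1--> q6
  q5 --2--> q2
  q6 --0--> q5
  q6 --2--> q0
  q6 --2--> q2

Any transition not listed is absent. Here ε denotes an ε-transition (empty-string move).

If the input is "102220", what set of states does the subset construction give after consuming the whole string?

Start in {q0}.
Read '1': {q0} → {q2, q5}.
Read '0': {q2, q5} → {q2, q3, q4, q5, q6}.
Read '2': {q2, q3, q4, q5, q6} → {q0, q1, q2, q3, q4, q5}.
Read '2': {q0, q1, q2, q3, q4, q5} → {q1, q2, q3, q4, q5}.
Read '2': {q1, q2, q3, q4, q5} → {q1, q2, q3, q4, q5}.
Read '0': {q1, q2, q3, q4, q5} → {q0, q1, q2, q3, q4, q5, q6}.

{q0, q1, q2, q3, q4, q5, q6}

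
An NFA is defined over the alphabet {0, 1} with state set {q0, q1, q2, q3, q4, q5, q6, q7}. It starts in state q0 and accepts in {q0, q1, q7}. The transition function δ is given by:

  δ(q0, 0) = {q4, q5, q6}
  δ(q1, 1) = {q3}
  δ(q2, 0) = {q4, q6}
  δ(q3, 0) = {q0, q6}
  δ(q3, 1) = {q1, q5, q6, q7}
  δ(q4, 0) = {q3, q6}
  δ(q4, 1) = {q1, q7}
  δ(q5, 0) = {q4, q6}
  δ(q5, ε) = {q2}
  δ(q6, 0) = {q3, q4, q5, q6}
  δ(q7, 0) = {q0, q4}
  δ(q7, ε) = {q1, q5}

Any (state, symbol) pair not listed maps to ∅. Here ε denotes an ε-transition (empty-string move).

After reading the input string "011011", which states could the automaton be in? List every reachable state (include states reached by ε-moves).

Start in {q0}.
Read '0': q0→{q4, q5, q6}; union {q4, q5, q6}; ε-closure = {q2, q4, q5, q6}.
Read '1': q2→∅, q4→{q1, q7}, q5→∅, q6→∅; union {q1, q7}; ε-closure = {q1, q2, q5, q7}.
Read '1': q1→{q3}, q2→∅, q5→∅, q7→∅; now {q3}.
Read '0': q3→{q0, q6}; now {q0, q6}.
Read '1': q0→∅, q6→∅; now ∅.
The set is empty and remains empty for the remaining 1 symbol.

∅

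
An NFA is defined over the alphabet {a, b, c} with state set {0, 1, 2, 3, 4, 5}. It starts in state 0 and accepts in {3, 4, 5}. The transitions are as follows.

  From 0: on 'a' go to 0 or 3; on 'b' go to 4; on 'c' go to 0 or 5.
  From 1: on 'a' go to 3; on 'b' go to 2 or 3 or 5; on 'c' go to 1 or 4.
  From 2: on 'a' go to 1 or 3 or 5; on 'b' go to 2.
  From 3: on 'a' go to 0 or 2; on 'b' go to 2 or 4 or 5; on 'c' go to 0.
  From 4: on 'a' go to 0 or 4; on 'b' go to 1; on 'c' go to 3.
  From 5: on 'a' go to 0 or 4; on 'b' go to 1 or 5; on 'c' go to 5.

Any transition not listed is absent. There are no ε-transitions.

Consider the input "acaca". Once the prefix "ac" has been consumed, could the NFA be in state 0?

Yes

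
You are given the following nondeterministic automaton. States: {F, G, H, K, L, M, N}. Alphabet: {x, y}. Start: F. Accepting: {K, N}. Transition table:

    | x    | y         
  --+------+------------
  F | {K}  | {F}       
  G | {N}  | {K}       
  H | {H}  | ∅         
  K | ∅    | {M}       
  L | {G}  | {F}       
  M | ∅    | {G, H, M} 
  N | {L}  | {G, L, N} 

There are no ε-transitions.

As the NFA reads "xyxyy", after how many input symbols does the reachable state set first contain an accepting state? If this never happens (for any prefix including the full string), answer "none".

Start in {F}.
Read 'x': {F} → {K}.
None of the earlier sets intersect F, but {K} does.

1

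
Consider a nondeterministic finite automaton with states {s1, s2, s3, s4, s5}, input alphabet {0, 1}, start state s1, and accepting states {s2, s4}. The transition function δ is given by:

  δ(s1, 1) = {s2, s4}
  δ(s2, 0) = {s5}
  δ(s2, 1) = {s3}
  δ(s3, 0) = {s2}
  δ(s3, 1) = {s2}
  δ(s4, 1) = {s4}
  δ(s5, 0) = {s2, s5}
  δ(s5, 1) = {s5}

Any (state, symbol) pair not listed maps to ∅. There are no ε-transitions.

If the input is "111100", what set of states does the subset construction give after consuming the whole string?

Start in {s1}.
Read '1': s1→{s2, s4}; now {s2, s4}.
Read '1': s2→{s3}, s4→{s4}; now {s3, s4}.
Read '1': s3→{s2}, s4→{s4}; now {s2, s4}.
Read '1': s2→{s3}, s4→{s4}; now {s3, s4}.
Read '0': s3→{s2}, s4→∅; now {s2}.
Read '0': s2→{s5}; now {s5}.

{s5}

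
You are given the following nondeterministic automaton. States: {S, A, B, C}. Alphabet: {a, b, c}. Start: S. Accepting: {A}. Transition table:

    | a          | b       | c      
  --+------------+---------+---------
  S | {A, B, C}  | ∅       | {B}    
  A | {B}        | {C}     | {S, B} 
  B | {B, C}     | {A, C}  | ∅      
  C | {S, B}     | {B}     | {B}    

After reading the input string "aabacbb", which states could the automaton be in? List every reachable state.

{B, C}

Start in {S}.
Read 'a': {S} → {A, B, C}.
Read 'a': {A, B, C} → {S, B, C}.
Read 'b': {S, B, C} → {A, B, C}.
Read 'a': {A, B, C} → {S, B, C}.
Read 'c': {S, B, C} → {B}.
Read 'b': {B} → {A, C}.
Read 'b': {A, C} → {B, C}.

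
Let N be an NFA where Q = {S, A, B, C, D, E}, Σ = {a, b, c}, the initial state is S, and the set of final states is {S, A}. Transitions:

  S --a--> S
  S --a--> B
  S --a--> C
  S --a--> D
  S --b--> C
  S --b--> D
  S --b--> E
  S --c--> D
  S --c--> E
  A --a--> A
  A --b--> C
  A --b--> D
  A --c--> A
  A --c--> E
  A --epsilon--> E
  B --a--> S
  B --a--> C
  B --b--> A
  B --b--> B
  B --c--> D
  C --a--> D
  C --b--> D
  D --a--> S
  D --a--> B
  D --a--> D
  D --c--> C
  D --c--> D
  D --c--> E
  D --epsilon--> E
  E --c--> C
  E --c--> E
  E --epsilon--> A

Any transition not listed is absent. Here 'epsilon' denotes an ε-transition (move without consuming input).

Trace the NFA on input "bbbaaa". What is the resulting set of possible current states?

Start in {S}.
Read 'b': S→{C, D, E}; union {C, D, E}; ε-closure = {A, C, D, E}.
Read 'b': A→{C, D}, C→{D}, D→∅, E→∅; union {C, D}; ε-closure = {A, C, D, E}.
Read 'b': A→{C, D}, C→{D}, D→∅, E→∅; union {C, D}; ε-closure = {A, C, D, E}.
Read 'a': A→{A}, C→{D}, D→{S, B, D}, E→∅; union {S, A, B, D}; ε-closure = {S, A, B, D, E}.
Read 'a': S→{S, B, C, D}, A→{A}, B→{S, C}, D→{S, B, D}, E→∅; union {S, A, B, C, D}; ε-closure = {S, A, B, C, D, E}.
Read 'a': S→{S, B, C, D}, A→{A}, B→{S, C}, C→{D}, D→{S, B, D}, E→∅; union {S, A, B, C, D}; ε-closure = {S, A, B, C, D, E}.

{S, A, B, C, D, E}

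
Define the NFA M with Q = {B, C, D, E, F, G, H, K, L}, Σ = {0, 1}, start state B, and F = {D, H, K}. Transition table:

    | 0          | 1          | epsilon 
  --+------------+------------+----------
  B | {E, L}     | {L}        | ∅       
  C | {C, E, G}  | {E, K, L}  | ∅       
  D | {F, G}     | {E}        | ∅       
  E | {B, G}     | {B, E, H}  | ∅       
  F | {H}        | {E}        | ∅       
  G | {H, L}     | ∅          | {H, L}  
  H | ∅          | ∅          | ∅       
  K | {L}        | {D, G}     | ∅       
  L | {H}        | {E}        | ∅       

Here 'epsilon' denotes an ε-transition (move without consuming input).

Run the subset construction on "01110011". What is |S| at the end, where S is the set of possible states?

Start in {B}.
Read '0': B→{E, L}; now {E, L}.
Read '1': E→{B, E, H}, L→{E}; now {B, E, H}.
Read '1': B→{L}, E→{B, E, H}, H→∅; now {B, E, H, L}.
Read '1': B→{L}, E→{B, E, H}, H→∅, L→{E}; now {B, E, H, L}.
Read '0': B→{E, L}, E→{B, G}, H→∅, L→{H}; now {B, E, G, H, L}.
Read '0': B→{E, L}, E→{B, G}, G→{H, L}, H→∅, L→{H}; now {B, E, G, H, L}.
Read '1': B→{L}, E→{B, E, H}, G→∅, H→∅, L→{E}; now {B, E, H, L}.
Read '1': B→{L}, E→{B, E, H}, H→∅, L→{E}; now {B, E, H, L}.
That set has 4 states.

4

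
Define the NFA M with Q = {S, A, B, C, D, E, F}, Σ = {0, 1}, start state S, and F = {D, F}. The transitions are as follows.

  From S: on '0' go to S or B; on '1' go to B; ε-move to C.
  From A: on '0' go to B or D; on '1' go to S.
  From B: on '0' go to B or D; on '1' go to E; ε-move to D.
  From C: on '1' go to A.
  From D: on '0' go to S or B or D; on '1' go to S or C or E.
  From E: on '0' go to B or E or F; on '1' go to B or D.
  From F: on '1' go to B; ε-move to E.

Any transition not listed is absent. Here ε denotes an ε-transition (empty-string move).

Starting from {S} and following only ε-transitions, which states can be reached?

Begin with {S}.
ε-move S → C; add C.

{S, C}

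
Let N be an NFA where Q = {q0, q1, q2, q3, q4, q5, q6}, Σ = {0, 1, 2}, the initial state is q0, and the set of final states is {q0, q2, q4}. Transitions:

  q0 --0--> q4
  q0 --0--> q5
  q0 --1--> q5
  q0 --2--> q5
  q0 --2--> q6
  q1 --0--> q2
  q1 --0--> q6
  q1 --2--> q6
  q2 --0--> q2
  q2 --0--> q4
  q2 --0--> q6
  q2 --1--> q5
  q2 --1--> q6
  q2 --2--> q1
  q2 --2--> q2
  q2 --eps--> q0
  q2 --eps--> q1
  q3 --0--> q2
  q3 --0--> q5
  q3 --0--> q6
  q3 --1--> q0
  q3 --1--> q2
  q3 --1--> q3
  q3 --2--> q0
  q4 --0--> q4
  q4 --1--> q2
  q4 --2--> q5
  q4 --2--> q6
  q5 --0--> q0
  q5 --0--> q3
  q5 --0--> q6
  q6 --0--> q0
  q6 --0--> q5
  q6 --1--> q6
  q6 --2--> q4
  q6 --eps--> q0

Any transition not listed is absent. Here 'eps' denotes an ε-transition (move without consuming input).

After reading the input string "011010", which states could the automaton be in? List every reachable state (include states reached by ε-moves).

Start in {q0}.
Read '0': q0→{q4, q5}; now {q4, q5}.
Read '1': q4→{q2}, q5→∅; union {q2}; ε-closure = {q0, q1, q2}.
Read '1': q0→{q5}, q1→∅, q2→{q5, q6}; union {q5, q6}; ε-closure = {q0, q5, q6}.
Read '0': q0→{q4, q5}, q5→{q0, q3, q6}, q6→{q0, q5}; now {q0, q3, q4, q5, q6}.
Read '1': q0→{q5}, q3→{q0, q2, q3}, q4→{q2}, q5→∅, q6→{q6}; union {q0, q2, q3, q5, q6}; ε-closure = {q0, q1, q2, q3, q5, q6}.
Read '0': q0→{q4, q5}, q1→{q2, q6}, q2→{q2, q4, q6}, q3→{q2, q5, q6}, q5→{q0, q3, q6}, q6→{q0, q5}; union {q0, q2, q3, q4, q5, q6}; ε-closure = {q0, q1, q2, q3, q4, q5, q6}.

{q0, q1, q2, q3, q4, q5, q6}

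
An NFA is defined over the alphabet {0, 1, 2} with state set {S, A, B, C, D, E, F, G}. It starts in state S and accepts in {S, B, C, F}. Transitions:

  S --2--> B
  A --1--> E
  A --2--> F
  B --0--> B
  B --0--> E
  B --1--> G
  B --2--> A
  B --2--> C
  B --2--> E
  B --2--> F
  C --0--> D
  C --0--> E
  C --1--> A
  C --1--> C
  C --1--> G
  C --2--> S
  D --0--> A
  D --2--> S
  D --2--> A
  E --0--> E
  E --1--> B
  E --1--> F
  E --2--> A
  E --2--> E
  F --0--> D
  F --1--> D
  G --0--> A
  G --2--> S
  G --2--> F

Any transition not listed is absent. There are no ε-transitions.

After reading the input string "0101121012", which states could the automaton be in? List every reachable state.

Start in {S}.
Read '0': S→∅; now ∅.
The set is empty and remains empty for the remaining 9 symbols.

∅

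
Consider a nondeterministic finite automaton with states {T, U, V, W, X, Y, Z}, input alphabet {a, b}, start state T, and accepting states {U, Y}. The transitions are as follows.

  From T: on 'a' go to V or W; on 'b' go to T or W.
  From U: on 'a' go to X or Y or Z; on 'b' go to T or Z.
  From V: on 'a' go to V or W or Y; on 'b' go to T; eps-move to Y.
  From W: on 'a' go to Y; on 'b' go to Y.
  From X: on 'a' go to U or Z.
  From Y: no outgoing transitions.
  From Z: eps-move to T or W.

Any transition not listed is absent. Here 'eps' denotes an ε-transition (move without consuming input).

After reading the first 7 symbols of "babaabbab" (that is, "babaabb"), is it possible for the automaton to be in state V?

Start in {T}.
Read 'b': {T} → {T, W}.
Read 'a': {T, W} → {V, W, Y}.
Read 'b': {V, W, Y} → {T, Y}.
Read 'a': {T, Y} → {V, W, Y}.
Read 'a': {V, W, Y} → {V, W, Y}.
Read 'b': {V, W, Y} → {T, Y}.
Read 'b': {T, Y} → {T, W}.
State V is not in {T, W}.

No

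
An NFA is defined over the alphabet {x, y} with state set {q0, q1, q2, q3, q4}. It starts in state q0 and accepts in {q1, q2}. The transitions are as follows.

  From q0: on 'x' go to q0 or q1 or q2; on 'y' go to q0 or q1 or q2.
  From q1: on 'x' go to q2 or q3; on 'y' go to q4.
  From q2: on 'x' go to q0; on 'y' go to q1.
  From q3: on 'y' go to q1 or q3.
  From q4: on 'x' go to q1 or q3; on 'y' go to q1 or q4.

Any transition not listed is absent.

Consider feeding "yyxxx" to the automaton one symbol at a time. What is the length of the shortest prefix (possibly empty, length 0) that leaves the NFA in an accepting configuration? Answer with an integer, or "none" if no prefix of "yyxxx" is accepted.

Start in {q0}.
Read 'y': q0→{q0, q1, q2}; now {q0, q1, q2}.
None of the earlier sets intersect F, but {q0, q1, q2} does.

1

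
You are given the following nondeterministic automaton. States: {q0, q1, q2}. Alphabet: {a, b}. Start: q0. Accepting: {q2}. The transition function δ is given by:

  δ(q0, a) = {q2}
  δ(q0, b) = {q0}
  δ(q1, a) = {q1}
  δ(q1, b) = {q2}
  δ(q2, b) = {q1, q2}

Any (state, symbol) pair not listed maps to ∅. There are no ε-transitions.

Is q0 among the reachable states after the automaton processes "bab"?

No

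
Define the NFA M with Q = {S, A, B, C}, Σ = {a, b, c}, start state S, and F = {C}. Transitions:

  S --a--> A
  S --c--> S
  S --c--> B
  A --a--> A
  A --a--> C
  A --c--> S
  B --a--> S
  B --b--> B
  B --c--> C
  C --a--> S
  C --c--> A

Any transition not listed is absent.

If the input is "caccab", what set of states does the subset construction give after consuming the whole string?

∅

Start in {S}.
Read 'c': S→{S, B}; now {S, B}.
Read 'a': S→{A}, B→{S}; now {S, A}.
Read 'c': S→{S, B}, A→{S}; now {S, B}.
Read 'c': S→{S, B}, B→{C}; now {S, B, C}.
Read 'a': S→{A}, B→{S}, C→{S}; now {S, A}.
Read 'b': S→∅, A→∅; now ∅.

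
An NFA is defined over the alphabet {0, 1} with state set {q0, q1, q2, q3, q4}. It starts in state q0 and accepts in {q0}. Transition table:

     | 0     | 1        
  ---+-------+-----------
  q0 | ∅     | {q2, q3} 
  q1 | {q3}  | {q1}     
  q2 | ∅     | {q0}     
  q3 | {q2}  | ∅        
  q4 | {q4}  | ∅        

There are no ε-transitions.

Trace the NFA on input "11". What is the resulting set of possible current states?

{q0}

Start in {q0}.
Read '1': q0→{q2, q3}; now {q2, q3}.
Read '1': q2→{q0}, q3→∅; now {q0}.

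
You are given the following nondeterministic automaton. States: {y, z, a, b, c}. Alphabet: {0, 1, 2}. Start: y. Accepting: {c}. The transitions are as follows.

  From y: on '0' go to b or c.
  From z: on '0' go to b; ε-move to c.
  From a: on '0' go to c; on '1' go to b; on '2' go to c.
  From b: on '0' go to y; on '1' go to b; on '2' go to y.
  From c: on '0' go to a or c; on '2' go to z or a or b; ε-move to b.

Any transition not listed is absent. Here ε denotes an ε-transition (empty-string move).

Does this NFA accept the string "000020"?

Start in {y}.
Read '0': y→{b, c}; now {b, c}.
Read '0': b→{y}, c→{a, c}; union {y, a, c}; ε-closure = {y, a, b, c}.
Read '0': y→{b, c}, a→{c}, b→{y}, c→{a, c}; now {y, a, b, c}.
Read '0': y→{b, c}, a→{c}, b→{y}, c→{a, c}; now {y, a, b, c}.
Read '2': y→∅, a→{c}, b→{y}, c→{z, a, b}; now {y, z, a, b, c}.
Read '0': y→{b, c}, z→{b}, a→{c}, b→{y}, c→{a, c}; now {y, a, b, c}.
The final set {y, a, b, c} contains the accepting state c.

Yes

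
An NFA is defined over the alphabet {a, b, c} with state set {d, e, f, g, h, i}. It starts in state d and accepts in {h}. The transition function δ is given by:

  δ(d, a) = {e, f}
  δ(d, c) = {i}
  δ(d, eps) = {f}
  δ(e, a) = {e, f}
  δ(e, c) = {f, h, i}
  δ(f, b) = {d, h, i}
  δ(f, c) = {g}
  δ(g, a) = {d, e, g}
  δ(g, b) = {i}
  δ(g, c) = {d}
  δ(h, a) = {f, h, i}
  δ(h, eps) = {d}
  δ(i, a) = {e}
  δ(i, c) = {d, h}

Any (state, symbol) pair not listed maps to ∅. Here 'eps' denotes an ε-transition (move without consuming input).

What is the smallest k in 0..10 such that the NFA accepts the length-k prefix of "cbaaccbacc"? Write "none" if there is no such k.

5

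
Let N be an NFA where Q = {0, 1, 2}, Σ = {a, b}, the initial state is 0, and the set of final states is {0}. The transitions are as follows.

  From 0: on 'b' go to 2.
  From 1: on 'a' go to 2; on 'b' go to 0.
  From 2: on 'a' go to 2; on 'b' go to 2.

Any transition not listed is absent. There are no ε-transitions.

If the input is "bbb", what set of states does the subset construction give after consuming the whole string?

{2}

Start in {0}.
Read 'b': {0} → {2}.
Read 'b': {2} → {2}.
Read 'b': {2} → {2}.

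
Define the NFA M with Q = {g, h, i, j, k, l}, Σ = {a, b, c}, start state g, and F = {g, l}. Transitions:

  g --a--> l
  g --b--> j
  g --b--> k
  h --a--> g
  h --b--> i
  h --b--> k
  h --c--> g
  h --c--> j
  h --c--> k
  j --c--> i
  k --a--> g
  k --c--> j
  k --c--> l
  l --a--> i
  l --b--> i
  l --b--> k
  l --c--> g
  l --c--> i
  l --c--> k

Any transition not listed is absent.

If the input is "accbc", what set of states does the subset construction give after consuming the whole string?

Start in {g}.
Read 'a': {g} → {l}.
Read 'c': {l} → {g, i, k}.
Read 'c': {g, i, k} → {j, l}.
Read 'b': {j, l} → {i, k}.
Read 'c': {i, k} → {j, l}.

{j, l}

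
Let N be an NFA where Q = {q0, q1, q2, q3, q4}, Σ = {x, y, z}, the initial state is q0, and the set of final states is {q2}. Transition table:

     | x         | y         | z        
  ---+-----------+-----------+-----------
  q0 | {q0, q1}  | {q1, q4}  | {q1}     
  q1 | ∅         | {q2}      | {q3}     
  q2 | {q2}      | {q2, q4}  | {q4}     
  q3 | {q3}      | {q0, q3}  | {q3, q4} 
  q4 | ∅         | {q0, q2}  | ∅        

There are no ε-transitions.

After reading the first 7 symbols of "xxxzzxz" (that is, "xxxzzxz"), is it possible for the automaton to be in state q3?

Yes

Start in {q0}.
Read 'x': {q0} → {q0, q1}.
Read 'x': {q0, q1} → {q0, q1}.
Read 'x': {q0, q1} → {q0, q1}.
Read 'z': {q0, q1} → {q1, q3}.
Read 'z': {q1, q3} → {q3, q4}.
Read 'x': {q3, q4} → {q3}.
Read 'z': {q3} → {q3, q4}.
State q3 is in {q3, q4}.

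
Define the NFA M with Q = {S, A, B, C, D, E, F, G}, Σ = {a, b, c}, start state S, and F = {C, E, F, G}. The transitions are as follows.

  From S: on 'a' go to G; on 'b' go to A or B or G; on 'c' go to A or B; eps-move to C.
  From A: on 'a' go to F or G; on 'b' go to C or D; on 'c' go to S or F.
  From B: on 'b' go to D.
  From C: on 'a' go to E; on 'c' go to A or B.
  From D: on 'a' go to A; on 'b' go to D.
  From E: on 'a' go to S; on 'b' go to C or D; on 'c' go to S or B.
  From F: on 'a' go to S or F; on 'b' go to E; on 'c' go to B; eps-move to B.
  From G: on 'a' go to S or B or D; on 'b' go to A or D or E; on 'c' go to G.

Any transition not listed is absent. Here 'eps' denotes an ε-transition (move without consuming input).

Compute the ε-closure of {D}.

{D}

Begin with {D}.
No ε-moves leave this set, so the closure equals the set itself.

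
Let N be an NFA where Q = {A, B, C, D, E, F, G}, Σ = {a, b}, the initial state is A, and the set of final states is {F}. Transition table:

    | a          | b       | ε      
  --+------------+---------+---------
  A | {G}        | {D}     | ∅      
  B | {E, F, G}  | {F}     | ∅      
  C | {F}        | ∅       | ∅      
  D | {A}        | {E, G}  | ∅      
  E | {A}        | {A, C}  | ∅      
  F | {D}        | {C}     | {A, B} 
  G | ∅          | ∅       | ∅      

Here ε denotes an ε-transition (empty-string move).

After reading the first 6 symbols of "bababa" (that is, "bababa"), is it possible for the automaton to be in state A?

Start in {A}.
Read 'b': {A} → {D}.
Read 'a': {D} → {A}.
Read 'b': {A} → {D}.
Read 'a': {D} → {A}.
Read 'b': {A} → {D}.
Read 'a': {D} → {A}.
State A is in {A}.

Yes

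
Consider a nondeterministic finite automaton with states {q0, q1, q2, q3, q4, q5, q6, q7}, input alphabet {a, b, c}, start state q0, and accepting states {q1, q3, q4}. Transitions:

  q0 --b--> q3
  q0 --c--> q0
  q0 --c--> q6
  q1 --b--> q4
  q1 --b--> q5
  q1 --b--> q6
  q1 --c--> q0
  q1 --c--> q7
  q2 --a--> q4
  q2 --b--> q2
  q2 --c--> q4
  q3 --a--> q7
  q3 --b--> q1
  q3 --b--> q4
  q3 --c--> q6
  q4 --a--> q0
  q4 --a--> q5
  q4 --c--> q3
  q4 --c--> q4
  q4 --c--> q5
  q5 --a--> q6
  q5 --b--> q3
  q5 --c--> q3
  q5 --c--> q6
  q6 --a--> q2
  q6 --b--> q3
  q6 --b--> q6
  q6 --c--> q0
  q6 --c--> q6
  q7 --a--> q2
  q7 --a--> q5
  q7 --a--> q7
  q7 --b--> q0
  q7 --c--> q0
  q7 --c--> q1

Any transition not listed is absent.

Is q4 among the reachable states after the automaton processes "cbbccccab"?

Start in {q0}.
Read 'c': q0→{q0, q6}; now {q0, q6}.
Read 'b': q0→{q3}, q6→{q3, q6}; now {q3, q6}.
Read 'b': q3→{q1, q4}, q6→{q3, q6}; now {q1, q3, q4, q6}.
Read 'c': q1→{q0, q7}, q3→{q6}, q4→{q3, q4, q5}, q6→{q0, q6}; now {q0, q3, q4, q5, q6, q7}.
Read 'c': q0→{q0, q6}, q3→{q6}, q4→{q3, q4, q5}, q5→{q3, q6}, q6→{q0, q6}, q7→{q0, q1}; now {q0, q1, q3, q4, q5, q6}.
Read 'c': q0→{q0, q6}, q1→{q0, q7}, q3→{q6}, q4→{q3, q4, q5}, q5→{q3, q6}, q6→{q0, q6}; now {q0, q3, q4, q5, q6, q7}.
Read 'c': q0→{q0, q6}, q3→{q6}, q4→{q3, q4, q5}, q5→{q3, q6}, q6→{q0, q6}, q7→{q0, q1}; now {q0, q1, q3, q4, q5, q6}.
Read 'a': q0→∅, q1→∅, q3→{q7}, q4→{q0, q5}, q5→{q6}, q6→{q2}; now {q0, q2, q5, q6, q7}.
Read 'b': q0→{q3}, q2→{q2}, q5→{q3}, q6→{q3, q6}, q7→{q0}; now {q0, q2, q3, q6}.
State q4 is not in {q0, q2, q3, q6}.

No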